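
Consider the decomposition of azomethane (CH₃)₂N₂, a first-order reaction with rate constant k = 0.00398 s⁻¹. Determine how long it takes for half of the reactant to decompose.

174.2 s

Step 1: For a first-order reaction, t₁/₂ = ln(2)/k
Step 2: t₁/₂ = ln(2)/0.00398
Step 3: t₁/₂ = 0.6931/0.00398 = 174.2 s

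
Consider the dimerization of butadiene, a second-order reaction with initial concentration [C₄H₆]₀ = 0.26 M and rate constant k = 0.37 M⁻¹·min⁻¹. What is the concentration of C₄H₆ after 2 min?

0.218 M

Step 1: For a second-order reaction: 1/[C₄H₆] = 1/[C₄H₆]₀ + kt
Step 2: 1/[C₄H₆] = 1/0.26 + 0.37 × 2
Step 3: 1/[C₄H₆] = 3.846 + 0.74 = 4.586
Step 4: [C₄H₆] = 1/4.586 = 0.218 M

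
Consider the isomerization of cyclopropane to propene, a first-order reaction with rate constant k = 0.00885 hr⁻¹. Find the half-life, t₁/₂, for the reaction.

78.32 hr

Step 1: For a first-order reaction, t₁/₂ = ln(2)/k
Step 2: t₁/₂ = ln(2)/0.00885
Step 3: t₁/₂ = 0.6931/0.00885 = 78.32 hr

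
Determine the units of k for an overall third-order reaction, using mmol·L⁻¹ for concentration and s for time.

(mmol·L⁻¹)⁻²·s⁻¹

Step 1: For overall order n, rate = k × (concentration)^n.
Step 2: Rate has units mmol·L⁻¹·s⁻¹; concentration term has units (mmol·L⁻¹)^3.
Step 3: k = rate / (concentration)^n, so units of k = (mmol·L⁻¹)^(1-3)·s⁻¹ = (mmol·L⁻¹)⁻²·s⁻¹.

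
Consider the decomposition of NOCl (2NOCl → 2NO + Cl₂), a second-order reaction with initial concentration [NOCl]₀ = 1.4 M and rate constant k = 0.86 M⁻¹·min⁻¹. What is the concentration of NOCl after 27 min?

0.04178 M

Step 1: For a second-order reaction: 1/[NOCl] = 1/[NOCl]₀ + kt
Step 2: 1/[NOCl] = 1/1.4 + 0.86 × 27
Step 3: 1/[NOCl] = 0.7143 + 23.22 = 23.93
Step 4: [NOCl] = 1/23.93 = 0.04178 M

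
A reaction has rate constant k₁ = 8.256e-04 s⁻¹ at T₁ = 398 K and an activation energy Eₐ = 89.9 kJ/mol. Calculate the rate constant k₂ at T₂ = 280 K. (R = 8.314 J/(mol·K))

8.796e-09 s⁻¹

Step 1: Use the two-temperature Arrhenius form: ln(k₂/k₁) = -Eₐ/R × (1/T₂ - 1/T₁)
Step 2: Convert Eₐ to J/mol: 89.9 kJ/mol = 89900 J/mol
Step 3: 1/T₂ - 1/T₁ = 1/280 - 1/398 = 1.058866e-03 K⁻¹
Step 4: ln(k₂/k₁) = -89900/8.314 × 1.058866e-03 = -11.44961
Step 5: k₂ = k₁ × exp(-11.44961) = 8.256e-04 × 1.06536e-05 = 8.796e-09 s⁻¹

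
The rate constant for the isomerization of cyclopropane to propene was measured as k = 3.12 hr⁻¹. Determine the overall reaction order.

first order (1)

Step 1: The units of k for an nth-order reaction are (concentration)^(1-n)·(time)⁻¹.
Step 2: Here k has units hr⁻¹, so the concentration exponent is 0.
Step 3: 1 - n = 0 ⇒ n = 1. The reaction is first order.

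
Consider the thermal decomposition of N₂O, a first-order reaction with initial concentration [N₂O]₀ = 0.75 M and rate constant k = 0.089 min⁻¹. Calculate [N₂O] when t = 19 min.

0.1383 M

Step 1: For a first-order reaction: [N₂O] = [N₂O]₀ × e^(-kt)
Step 2: [N₂O] = 0.75 × e^(-0.089 × 19)
Step 3: [N₂O] = 0.75 × e^(-1.691)
Step 4: [N₂O] = 0.75 × 0.184335 = 0.1383 M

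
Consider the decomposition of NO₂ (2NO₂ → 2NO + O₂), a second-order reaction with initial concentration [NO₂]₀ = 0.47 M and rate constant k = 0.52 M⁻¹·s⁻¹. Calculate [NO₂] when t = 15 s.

0.1007 M

Step 1: For a second-order reaction: 1/[NO₂] = 1/[NO₂]₀ + kt
Step 2: 1/[NO₂] = 1/0.47 + 0.52 × 15
Step 3: 1/[NO₂] = 2.128 + 7.8 = 9.928
Step 4: [NO₂] = 1/9.928 = 0.1007 M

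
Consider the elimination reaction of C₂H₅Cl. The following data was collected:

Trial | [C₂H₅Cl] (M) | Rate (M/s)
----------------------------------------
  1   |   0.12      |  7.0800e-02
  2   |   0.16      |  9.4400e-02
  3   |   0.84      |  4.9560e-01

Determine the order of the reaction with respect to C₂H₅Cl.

first order (1)

Step 1: Compare trials to find order n where rate₂/rate₁ = ([C₂H₅Cl]₂/[C₂H₅Cl]₁)^n
Step 2: rate₂/rate₁ = 9.4400e-02/7.0800e-02 = 1.333
Step 3: [C₂H₅Cl]₂/[C₂H₅Cl]₁ = 0.16/0.12 = 1.333
Step 4: n = ln(1.333)/ln(1.333) = 1.00 ≈ 1
Step 5: The reaction is first order in C₂H₅Cl.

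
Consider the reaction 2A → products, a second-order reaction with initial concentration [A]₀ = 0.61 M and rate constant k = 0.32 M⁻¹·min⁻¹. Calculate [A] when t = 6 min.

0.281 M

Step 1: For a second-order reaction: 1/[A] = 1/[A]₀ + kt
Step 2: 1/[A] = 1/0.61 + 0.32 × 6
Step 3: 1/[A] = 1.639 + 1.92 = 3.559
Step 4: [A] = 1/3.559 = 0.281 M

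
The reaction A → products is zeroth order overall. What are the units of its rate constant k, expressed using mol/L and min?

mol/L·min⁻¹

Step 1: For overall order n, rate = k × (concentration)^n.
Step 2: Rate has units mol/L·min⁻¹; concentration term has units (mol/L)^0.
Step 3: k = rate / (concentration)^n, so units of k = (mol/L)^(1-0)·min⁻¹ = mol/L·min⁻¹.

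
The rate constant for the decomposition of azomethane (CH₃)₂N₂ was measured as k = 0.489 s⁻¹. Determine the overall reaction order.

first order (1)

Step 1: The units of k for an nth-order reaction are (concentration)^(1-n)·(time)⁻¹.
Step 2: Here k has units s⁻¹, so the concentration exponent is 0.
Step 3: 1 - n = 0 ⇒ n = 1. The reaction is first order.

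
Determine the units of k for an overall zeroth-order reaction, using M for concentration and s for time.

M·s⁻¹

Step 1: For overall order n, rate = k × (concentration)^n.
Step 2: Rate has units M·s⁻¹; concentration term has units M^0.
Step 3: k = rate / (concentration)^n, so units of k = M^(1-0)·s⁻¹ = M·s⁻¹.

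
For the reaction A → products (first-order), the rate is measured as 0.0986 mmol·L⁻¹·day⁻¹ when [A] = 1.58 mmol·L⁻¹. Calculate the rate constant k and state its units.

0.06241 day⁻¹

Step 1: rate = k[A]^1, so k = rate / [A]^1.
Step 2: k = 0.0986 / (1.58)^1 = 0.0986 / 1.58.
Step 3: k = 0.06241 day⁻¹.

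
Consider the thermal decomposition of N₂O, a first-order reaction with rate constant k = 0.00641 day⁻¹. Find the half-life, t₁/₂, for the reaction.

108.1 day

Step 1: For a first-order reaction, t₁/₂ = ln(2)/k
Step 2: t₁/₂ = ln(2)/0.00641
Step 3: t₁/₂ = 0.6931/0.00641 = 108.1 day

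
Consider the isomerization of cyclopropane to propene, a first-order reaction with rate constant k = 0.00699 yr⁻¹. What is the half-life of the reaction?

99.16 yr

Step 1: For a first-order reaction, t₁/₂ = ln(2)/k
Step 2: t₁/₂ = ln(2)/0.00699
Step 3: t₁/₂ = 0.6931/0.00699 = 99.16 yr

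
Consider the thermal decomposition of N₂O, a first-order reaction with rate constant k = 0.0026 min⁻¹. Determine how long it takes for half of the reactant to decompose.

266.6 min

Step 1: For a first-order reaction, t₁/₂ = ln(2)/k
Step 2: t₁/₂ = ln(2)/0.0026
Step 3: t₁/₂ = 0.6931/0.0026 = 266.6 min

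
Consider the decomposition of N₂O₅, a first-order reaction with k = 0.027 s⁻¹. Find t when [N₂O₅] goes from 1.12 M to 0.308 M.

47.81 s

Step 1: For first-order: t = ln([N₂O₅]₀/[N₂O₅])/k
Step 2: t = ln(1.12/0.308)/0.027
Step 3: t = ln(3.636)/0.027
Step 4: t = 1.291/0.027 = 47.81 s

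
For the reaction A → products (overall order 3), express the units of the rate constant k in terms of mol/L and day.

(mol/L)⁻²·day⁻¹

Step 1: For overall order n, rate = k × (concentration)^n.
Step 2: Rate has units mol/L·day⁻¹; concentration term has units (mol/L)^3.
Step 3: k = rate / (concentration)^n, so units of k = (mol/L)^(1-3)·day⁻¹ = (mol/L)⁻²·day⁻¹.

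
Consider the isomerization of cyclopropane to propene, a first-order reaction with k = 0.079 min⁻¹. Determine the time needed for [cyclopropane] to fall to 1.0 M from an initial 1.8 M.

7.44 min

Step 1: For first-order: t = ln([cyclopropane]₀/[cyclopropane])/k
Step 2: t = ln(1.8/1.0)/0.079
Step 3: t = ln(1.8)/0.079
Step 4: t = 0.5878/0.079 = 7.44 min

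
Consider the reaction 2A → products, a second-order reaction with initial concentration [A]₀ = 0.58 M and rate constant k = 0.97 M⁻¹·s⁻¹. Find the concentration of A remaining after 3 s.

0.2158 M

Step 1: For a second-order reaction: 1/[A] = 1/[A]₀ + kt
Step 2: 1/[A] = 1/0.58 + 0.97 × 3
Step 3: 1/[A] = 1.724 + 2.91 = 4.634
Step 4: [A] = 1/4.634 = 0.2158 M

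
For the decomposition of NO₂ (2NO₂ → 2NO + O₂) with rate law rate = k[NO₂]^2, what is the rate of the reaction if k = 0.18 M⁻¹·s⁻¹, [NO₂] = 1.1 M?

0.2178 M/s

Step 1: Identify the rate law: rate = k[NO₂]^2
Step 2: Substitute values: rate = 0.18 × (1.1)^2
Step 3: Calculate: rate = 0.18 × 1.21 = 0.2178 M/s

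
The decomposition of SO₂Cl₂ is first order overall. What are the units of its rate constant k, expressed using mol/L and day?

day⁻¹

Step 1: For overall order n, rate = k × (concentration)^n.
Step 2: Rate has units mol/L·day⁻¹; concentration term has units (mol/L)^1.
Step 3: k = rate / (concentration)^n, so units of k = (mol/L)^(1-1)·day⁻¹ = day⁻¹.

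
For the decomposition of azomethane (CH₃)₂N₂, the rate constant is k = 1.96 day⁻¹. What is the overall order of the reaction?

first order (1)

Step 1: The units of k for an nth-order reaction are (concentration)^(1-n)·(time)⁻¹.
Step 2: Here k has units day⁻¹, so the concentration exponent is 0.
Step 3: 1 - n = 0 ⇒ n = 1. The reaction is first order.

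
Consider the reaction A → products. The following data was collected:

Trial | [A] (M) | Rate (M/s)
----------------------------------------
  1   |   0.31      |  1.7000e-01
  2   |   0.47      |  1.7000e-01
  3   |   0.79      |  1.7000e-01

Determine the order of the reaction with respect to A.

zeroth order (0)

Step 1: Compare trials - when concentration changes, rate stays constant.
Step 2: rate₂/rate₁ = 1.7000e-01/1.7000e-01 = 1
Step 3: [A]₂/[A]₁ = 0.47/0.31 = 1.516
Step 4: Since rate ratio ≈ (conc ratio)^0, the reaction is zeroth order.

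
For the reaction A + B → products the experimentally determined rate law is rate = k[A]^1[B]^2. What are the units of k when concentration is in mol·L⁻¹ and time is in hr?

(mol·L⁻¹)⁻²·hr⁻¹

Step 1: Overall order = 1 + 2 = 3.
Step 2: rate has units mol·L⁻¹·hr⁻¹; [A]^1[B]^2 has units (mol·L⁻¹)^3.
Step 3: k = rate/([A]^1[B]^2), so units of k = (mol·L⁻¹)^(1-3)·hr⁻¹ = (mol·L⁻¹)⁻²·hr⁻¹.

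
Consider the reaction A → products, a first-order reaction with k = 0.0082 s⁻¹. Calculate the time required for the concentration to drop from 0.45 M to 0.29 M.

53.58 s

Step 1: For first-order: t = ln([A]₀/[A])/k
Step 2: t = ln(0.45/0.29)/0.0082
Step 3: t = ln(1.552)/0.0082
Step 4: t = 0.4394/0.0082 = 53.58 s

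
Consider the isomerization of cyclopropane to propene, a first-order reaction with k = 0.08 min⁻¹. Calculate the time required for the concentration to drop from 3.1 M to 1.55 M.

8.664 min

Step 1: For first-order: t = ln([cyclopropane]₀/[cyclopropane])/k
Step 2: t = ln(3.1/1.55)/0.08
Step 3: t = ln(2)/0.08
Step 4: t = 0.6931/0.08 = 8.664 min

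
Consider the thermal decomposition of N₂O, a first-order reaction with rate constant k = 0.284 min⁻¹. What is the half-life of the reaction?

2.441 min

Step 1: For a first-order reaction, t₁/₂ = ln(2)/k
Step 2: t₁/₂ = ln(2)/0.284
Step 3: t₁/₂ = 0.6931/0.284 = 2.441 min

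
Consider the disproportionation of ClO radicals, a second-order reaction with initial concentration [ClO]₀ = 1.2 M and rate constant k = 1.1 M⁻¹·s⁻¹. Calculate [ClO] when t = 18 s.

0.04847 M

Step 1: For a second-order reaction: 1/[ClO] = 1/[ClO]₀ + kt
Step 2: 1/[ClO] = 1/1.2 + 1.1 × 18
Step 3: 1/[ClO] = 0.8333 + 19.8 = 20.63
Step 4: [ClO] = 1/20.63 = 0.04847 M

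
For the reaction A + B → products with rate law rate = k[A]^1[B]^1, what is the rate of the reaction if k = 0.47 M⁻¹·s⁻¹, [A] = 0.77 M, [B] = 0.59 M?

0.2135 M/s

Step 1: The rate law is rate = k[A]^1[B]^1
Step 2: Substitute: rate = 0.47 × (0.77)^1 × (0.59)^1
Step 3: rate = 0.47 × 0.77 × 0.59 = 0.213521 M/s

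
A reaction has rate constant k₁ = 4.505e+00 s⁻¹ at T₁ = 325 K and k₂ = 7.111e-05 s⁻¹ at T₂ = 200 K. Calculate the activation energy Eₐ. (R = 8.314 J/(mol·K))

47.8 kJ/mol

Step 1: Use the two-temperature Arrhenius form: ln(k₂/k₁) = -Eₐ/R × (1/T₂ - 1/T₁)
Step 2: ln(k₂/k₁) = ln(7.111e-05/4.505e+00) = ln(1.57847e-05) = -11.0565
Step 3: 1/T₂ - 1/T₁ = 1/200 - 1/325 = 1.923077e-03 K⁻¹
Step 4: Eₐ = -R × ln(k₂/k₁) / (1/T₂ - 1/T₁) = -8.314 × -11.0565 / 1.923077e-03
Step 5: Eₐ = 4.7800e+04 J/mol = 47.8 kJ/mol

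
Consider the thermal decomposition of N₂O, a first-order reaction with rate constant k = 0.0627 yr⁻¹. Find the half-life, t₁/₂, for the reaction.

11.05 yr

Step 1: For a first-order reaction, t₁/₂ = ln(2)/k
Step 2: t₁/₂ = ln(2)/0.0627
Step 3: t₁/₂ = 0.6931/0.0627 = 11.05 yr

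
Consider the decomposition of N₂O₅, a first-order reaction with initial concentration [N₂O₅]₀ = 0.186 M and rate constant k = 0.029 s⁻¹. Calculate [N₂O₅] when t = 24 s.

0.09274 M

Step 1: For a first-order reaction: [N₂O₅] = [N₂O₅]₀ × e^(-kt)
Step 2: [N₂O₅] = 0.186 × e^(-0.029 × 24)
Step 3: [N₂O₅] = 0.186 × e^(-0.696)
Step 4: [N₂O₅] = 0.186 × 0.498576 = 0.09274 M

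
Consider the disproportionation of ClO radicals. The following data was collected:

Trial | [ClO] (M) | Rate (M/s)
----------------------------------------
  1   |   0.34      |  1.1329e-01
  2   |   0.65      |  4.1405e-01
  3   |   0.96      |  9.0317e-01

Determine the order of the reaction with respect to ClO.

second order (2)

Step 1: Compare trials to find order n where rate₂/rate₁ = ([ClO]₂/[ClO]₁)^n
Step 2: rate₂/rate₁ = 4.1405e-01/1.1329e-01 = 3.655
Step 3: [ClO]₂/[ClO]₁ = 0.65/0.34 = 1.912
Step 4: n = ln(3.655)/ln(1.912) = 2.00 ≈ 2
Step 5: The reaction is second order in ClO.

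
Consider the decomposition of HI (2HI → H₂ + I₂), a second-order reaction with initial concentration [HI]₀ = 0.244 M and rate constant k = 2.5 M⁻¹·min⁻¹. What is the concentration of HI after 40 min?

0.009606 M

Step 1: For a second-order reaction: 1/[HI] = 1/[HI]₀ + kt
Step 2: 1/[HI] = 1/0.244 + 2.5 × 40
Step 3: 1/[HI] = 4.098 + 100 = 104.1
Step 4: [HI] = 1/104.1 = 0.009606 M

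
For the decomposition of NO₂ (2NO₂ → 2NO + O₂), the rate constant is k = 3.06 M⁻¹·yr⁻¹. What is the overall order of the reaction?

second order (2)

Step 1: The units of k for an nth-order reaction are (concentration)^(1-n)·(time)⁻¹.
Step 2: Here k has units M⁻¹·yr⁻¹, so the concentration exponent is -1.
Step 3: 1 - n = -1 ⇒ n = 2. The reaction is second order.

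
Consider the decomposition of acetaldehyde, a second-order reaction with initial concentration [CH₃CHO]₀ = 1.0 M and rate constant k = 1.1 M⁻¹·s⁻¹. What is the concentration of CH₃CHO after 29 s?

0.0304 M

Step 1: For a second-order reaction: 1/[CH₃CHO] = 1/[CH₃CHO]₀ + kt
Step 2: 1/[CH₃CHO] = 1/1.0 + 1.1 × 29
Step 3: 1/[CH₃CHO] = 1 + 31.9 = 32.9
Step 4: [CH₃CHO] = 1/32.9 = 0.0304 M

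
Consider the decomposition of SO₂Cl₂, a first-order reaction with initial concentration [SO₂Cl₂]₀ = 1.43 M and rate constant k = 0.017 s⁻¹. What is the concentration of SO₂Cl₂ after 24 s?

0.9509 M

Step 1: For a first-order reaction: [SO₂Cl₂] = [SO₂Cl₂]₀ × e^(-kt)
Step 2: [SO₂Cl₂] = 1.43 × e^(-0.017 × 24)
Step 3: [SO₂Cl₂] = 1.43 × e^(-0.408)
Step 4: [SO₂Cl₂] = 1.43 × 0.664979 = 0.9509 M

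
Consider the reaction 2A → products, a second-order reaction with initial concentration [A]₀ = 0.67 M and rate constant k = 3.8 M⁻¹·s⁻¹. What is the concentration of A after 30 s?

0.008659 M

Step 1: For a second-order reaction: 1/[A] = 1/[A]₀ + kt
Step 2: 1/[A] = 1/0.67 + 3.8 × 30
Step 3: 1/[A] = 1.493 + 114 = 115.5
Step 4: [A] = 1/115.5 = 0.008659 M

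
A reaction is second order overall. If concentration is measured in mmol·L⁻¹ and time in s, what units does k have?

(mmol·L⁻¹)⁻¹·s⁻¹

Step 1: For overall order n, rate = k × (concentration)^n.
Step 2: Rate has units mmol·L⁻¹·s⁻¹; concentration term has units (mmol·L⁻¹)^2.
Step 3: k = rate / (concentration)^n, so units of k = (mmol·L⁻¹)^(1-2)·s⁻¹ = (mmol·L⁻¹)⁻¹·s⁻¹.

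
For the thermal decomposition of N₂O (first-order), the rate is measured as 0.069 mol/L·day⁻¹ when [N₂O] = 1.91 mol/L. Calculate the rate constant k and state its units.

0.03613 day⁻¹

Step 1: rate = k[N₂O]^1, so k = rate / [N₂O]^1.
Step 2: k = 0.069 / (1.91)^1 = 0.069 / 1.91.
Step 3: k = 0.03613 day⁻¹.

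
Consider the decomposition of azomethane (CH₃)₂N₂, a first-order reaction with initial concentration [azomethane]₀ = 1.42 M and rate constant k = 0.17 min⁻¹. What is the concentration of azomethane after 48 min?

0.0004059 M

Step 1: For a first-order reaction: [azomethane] = [azomethane]₀ × e^(-kt)
Step 2: [azomethane] = 1.42 × e^(-0.17 × 48)
Step 3: [azomethane] = 1.42 × e^(-8.16)
Step 4: [azomethane] = 1.42 × 0.000285862 = 0.0004059 M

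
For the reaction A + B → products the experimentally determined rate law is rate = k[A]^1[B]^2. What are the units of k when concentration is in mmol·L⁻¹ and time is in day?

(mmol·L⁻¹)⁻²·day⁻¹

Step 1: Overall order = 1 + 2 = 3.
Step 2: rate has units mmol·L⁻¹·day⁻¹; [A]^1[B]^2 has units (mmol·L⁻¹)^3.
Step 3: k = rate/([A]^1[B]^2), so units of k = (mmol·L⁻¹)^(1-3)·day⁻¹ = (mmol·L⁻¹)⁻²·day⁻¹.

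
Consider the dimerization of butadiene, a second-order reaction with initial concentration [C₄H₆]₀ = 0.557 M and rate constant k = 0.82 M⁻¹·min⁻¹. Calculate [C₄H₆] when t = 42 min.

0.0276 M

Step 1: For a second-order reaction: 1/[C₄H₆] = 1/[C₄H₆]₀ + kt
Step 2: 1/[C₄H₆] = 1/0.557 + 0.82 × 42
Step 3: 1/[C₄H₆] = 1.795 + 34.44 = 36.24
Step 4: [C₄H₆] = 1/36.24 = 0.0276 M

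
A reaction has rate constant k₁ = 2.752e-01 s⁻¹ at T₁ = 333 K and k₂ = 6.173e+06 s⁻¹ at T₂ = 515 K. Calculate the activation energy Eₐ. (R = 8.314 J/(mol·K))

132.6 kJ/mol

Step 1: Use the two-temperature Arrhenius form: ln(k₂/k₁) = -Eₐ/R × (1/T₂ - 1/T₁)
Step 2: ln(k₂/k₁) = ln(6.173e+06/2.752e-01) = ln(2.2431e+07) = 16.926
Step 3: 1/T₂ - 1/T₁ = 1/515 - 1/333 = -1.061255e-03 K⁻¹
Step 4: Eₐ = -R × ln(k₂/k₁) / (1/T₂ - 1/T₁) = -8.314 × 16.926 / -1.061255e-03
Step 5: Eₐ = 1.3260e+05 J/mol = 132.6 kJ/mol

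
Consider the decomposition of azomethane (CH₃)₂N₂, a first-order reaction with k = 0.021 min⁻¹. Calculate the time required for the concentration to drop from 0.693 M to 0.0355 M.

141.5 min

Step 1: For first-order: t = ln([azomethane]₀/[azomethane])/k
Step 2: t = ln(0.693/0.0355)/0.021
Step 3: t = ln(19.52)/0.021
Step 4: t = 2.971/0.021 = 141.5 min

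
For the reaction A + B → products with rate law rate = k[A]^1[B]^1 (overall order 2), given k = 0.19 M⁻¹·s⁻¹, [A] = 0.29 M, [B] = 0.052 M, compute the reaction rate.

0.002865 M/s

Step 1: The rate law is rate = k[A]^1[B]^1, overall order = 1+1 = 2
Step 2: Substitute values: rate = 0.19 × (0.29)^1 × (0.052)^1
Step 3: rate = 0.19 × 0.29 × 0.052 = 0.0028652 M/s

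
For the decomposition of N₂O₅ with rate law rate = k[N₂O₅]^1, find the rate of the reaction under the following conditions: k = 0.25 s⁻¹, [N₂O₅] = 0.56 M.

0.14 M/s

Step 1: Identify the rate law: rate = k[N₂O₅]^1
Step 2: Substitute values: rate = 0.25 × (0.56)^1
Step 3: Calculate: rate = 0.25 × 0.56 = 0.14 M/s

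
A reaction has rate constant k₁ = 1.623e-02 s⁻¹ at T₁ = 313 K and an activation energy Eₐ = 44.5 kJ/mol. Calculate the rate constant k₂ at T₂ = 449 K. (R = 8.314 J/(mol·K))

2.883e+00 s⁻¹

Step 1: Use the two-temperature Arrhenius form: ln(k₂/k₁) = -Eₐ/R × (1/T₂ - 1/T₁)
Step 2: Convert Eₐ to J/mol: 44.5 kJ/mol = 44500 J/mol
Step 3: 1/T₂ - 1/T₁ = 1/449 - 1/313 = -9.677167e-04 K⁻¹
Step 4: ln(k₂/k₁) = -44500/8.314 × -9.677167e-04 = 5.17962
Step 5: k₂ = k₁ × exp(5.17962) = 1.623e-02 × 1.77615e+02 = 2.883e+00 s⁻¹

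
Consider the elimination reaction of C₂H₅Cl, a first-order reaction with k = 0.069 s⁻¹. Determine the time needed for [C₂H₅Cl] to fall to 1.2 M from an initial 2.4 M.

10.05 s

Step 1: For first-order: t = ln([C₂H₅Cl]₀/[C₂H₅Cl])/k
Step 2: t = ln(2.4/1.2)/0.069
Step 3: t = ln(2)/0.069
Step 4: t = 0.6931/0.069 = 10.05 s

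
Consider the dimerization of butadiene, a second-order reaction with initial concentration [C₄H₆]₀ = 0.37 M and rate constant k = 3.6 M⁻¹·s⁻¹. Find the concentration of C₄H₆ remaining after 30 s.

0.009033 M

Step 1: For a second-order reaction: 1/[C₄H₆] = 1/[C₄H₆]₀ + kt
Step 2: 1/[C₄H₆] = 1/0.37 + 3.6 × 30
Step 3: 1/[C₄H₆] = 2.703 + 108 = 110.7
Step 4: [C₄H₆] = 1/110.7 = 0.009033 M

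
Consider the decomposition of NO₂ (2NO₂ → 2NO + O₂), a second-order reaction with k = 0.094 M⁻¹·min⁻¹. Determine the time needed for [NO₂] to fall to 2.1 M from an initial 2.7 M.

1.126 min

Step 1: For second-order: t = (1/[NO₂] - 1/[NO₂]₀)/k
Step 2: t = (1/2.1 - 1/2.7)/0.094
Step 3: t = (0.4762 - 0.3704)/0.094
Step 4: t = 0.1058/0.094 = 1.126 min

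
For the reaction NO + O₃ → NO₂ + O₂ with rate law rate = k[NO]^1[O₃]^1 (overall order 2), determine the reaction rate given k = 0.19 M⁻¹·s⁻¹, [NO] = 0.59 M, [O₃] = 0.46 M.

0.05157 M/s

Step 1: The rate law is rate = k[NO]^1[O₃]^1, overall order = 1+1 = 2
Step 2: Substitute values: rate = 0.19 × (0.59)^1 × (0.46)^1
Step 3: rate = 0.19 × 0.59 × 0.46 = 0.051566 M/s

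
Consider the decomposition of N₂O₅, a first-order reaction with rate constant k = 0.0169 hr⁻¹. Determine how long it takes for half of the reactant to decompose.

41.01 hr

Step 1: For a first-order reaction, t₁/₂ = ln(2)/k
Step 2: t₁/₂ = ln(2)/0.0169
Step 3: t₁/₂ = 0.6931/0.0169 = 41.01 hr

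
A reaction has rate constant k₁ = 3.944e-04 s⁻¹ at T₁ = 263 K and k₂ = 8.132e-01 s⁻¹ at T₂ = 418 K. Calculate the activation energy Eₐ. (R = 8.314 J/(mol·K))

45.0 kJ/mol

Step 1: Use the two-temperature Arrhenius form: ln(k₂/k₁) = -Eₐ/R × (1/T₂ - 1/T₁)
Step 2: ln(k₂/k₁) = ln(8.132e-01/3.944e-04) = ln(2061.87) = 7.63137
Step 3: 1/T₂ - 1/T₁ = 1/418 - 1/263 = -1.409937e-03 K⁻¹
Step 4: Eₐ = -R × ln(k₂/k₁) / (1/T₂ - 1/T₁) = -8.314 × 7.63137 / -1.409937e-03
Step 5: Eₐ = 4.5000e+04 J/mol = 45.0 kJ/mol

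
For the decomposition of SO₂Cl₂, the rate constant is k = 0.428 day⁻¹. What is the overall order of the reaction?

first order (1)

Step 1: The units of k for an nth-order reaction are (concentration)^(1-n)·(time)⁻¹.
Step 2: Here k has units day⁻¹, so the concentration exponent is 0.
Step 3: 1 - n = 0 ⇒ n = 1. The reaction is first order.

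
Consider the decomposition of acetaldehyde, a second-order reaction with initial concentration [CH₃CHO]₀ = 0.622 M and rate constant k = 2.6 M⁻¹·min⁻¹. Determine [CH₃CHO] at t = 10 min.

0.03622 M

Step 1: For a second-order reaction: 1/[CH₃CHO] = 1/[CH₃CHO]₀ + kt
Step 2: 1/[CH₃CHO] = 1/0.622 + 2.6 × 10
Step 3: 1/[CH₃CHO] = 1.608 + 26 = 27.61
Step 4: [CH₃CHO] = 1/27.61 = 0.03622 M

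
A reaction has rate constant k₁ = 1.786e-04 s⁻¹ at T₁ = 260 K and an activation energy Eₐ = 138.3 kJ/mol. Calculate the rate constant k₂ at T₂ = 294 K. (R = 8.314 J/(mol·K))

2.919e-01 s⁻¹

Step 1: Use the two-temperature Arrhenius form: ln(k₂/k₁) = -Eₐ/R × (1/T₂ - 1/T₁)
Step 2: Convert Eₐ to J/mol: 138.3 kJ/mol = 138300 J/mol
Step 3: 1/T₂ - 1/T₁ = 1/294 - 1/260 = -4.447933e-04 K⁻¹
Step 4: ln(k₂/k₁) = -138300/8.314 × -4.447933e-04 = 7.39896
Step 5: k₂ = k₁ × exp(7.39896) = 1.786e-04 × 1.63428e+03 = 2.919e-01 s⁻¹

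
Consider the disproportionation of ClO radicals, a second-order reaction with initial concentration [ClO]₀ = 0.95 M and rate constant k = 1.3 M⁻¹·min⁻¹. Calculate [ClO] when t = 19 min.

0.03883 M

Step 1: For a second-order reaction: 1/[ClO] = 1/[ClO]₀ + kt
Step 2: 1/[ClO] = 1/0.95 + 1.3 × 19
Step 3: 1/[ClO] = 1.053 + 24.7 = 25.75
Step 4: [ClO] = 1/25.75 = 0.03883 M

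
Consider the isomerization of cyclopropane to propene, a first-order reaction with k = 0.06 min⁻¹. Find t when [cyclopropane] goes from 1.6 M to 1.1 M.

6.245 min

Step 1: For first-order: t = ln([cyclopropane]₀/[cyclopropane])/k
Step 2: t = ln(1.6/1.1)/0.06
Step 3: t = ln(1.455)/0.06
Step 4: t = 0.3747/0.06 = 6.245 min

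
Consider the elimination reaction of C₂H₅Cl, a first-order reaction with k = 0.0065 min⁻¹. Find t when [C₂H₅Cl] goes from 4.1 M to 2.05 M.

106.6 min

Step 1: For first-order: t = ln([C₂H₅Cl]₀/[C₂H₅Cl])/k
Step 2: t = ln(4.1/2.05)/0.0065
Step 3: t = ln(2)/0.0065
Step 4: t = 0.6931/0.0065 = 106.6 min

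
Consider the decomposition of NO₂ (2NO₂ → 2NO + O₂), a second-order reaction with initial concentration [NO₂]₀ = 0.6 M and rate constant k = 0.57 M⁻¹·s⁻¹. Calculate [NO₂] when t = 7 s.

0.1768 M

Step 1: For a second-order reaction: 1/[NO₂] = 1/[NO₂]₀ + kt
Step 2: 1/[NO₂] = 1/0.6 + 0.57 × 7
Step 3: 1/[NO₂] = 1.667 + 3.99 = 5.657
Step 4: [NO₂] = 1/5.657 = 0.1768 M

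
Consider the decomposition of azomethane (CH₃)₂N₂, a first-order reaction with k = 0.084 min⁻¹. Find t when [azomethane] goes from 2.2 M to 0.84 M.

11.46 min

Step 1: For first-order: t = ln([azomethane]₀/[azomethane])/k
Step 2: t = ln(2.2/0.84)/0.084
Step 3: t = ln(2.619)/0.084
Step 4: t = 0.9628/0.084 = 11.46 min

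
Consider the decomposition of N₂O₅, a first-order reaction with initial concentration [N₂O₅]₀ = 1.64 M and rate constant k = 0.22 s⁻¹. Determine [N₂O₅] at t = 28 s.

0.003464 M

Step 1: For a first-order reaction: [N₂O₅] = [N₂O₅]₀ × e^(-kt)
Step 2: [N₂O₅] = 1.64 × e^(-0.22 × 28)
Step 3: [N₂O₅] = 1.64 × e^(-6.16)
Step 4: [N₂O₅] = 1.64 × 0.00211225 = 0.003464 M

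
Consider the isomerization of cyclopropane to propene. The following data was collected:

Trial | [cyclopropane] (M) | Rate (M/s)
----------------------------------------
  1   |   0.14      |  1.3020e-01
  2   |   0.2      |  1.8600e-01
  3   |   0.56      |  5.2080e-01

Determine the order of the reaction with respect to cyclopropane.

first order (1)

Step 1: Compare trials to find order n where rate₂/rate₁ = ([cyclopropane]₂/[cyclopropane]₁)^n
Step 2: rate₂/rate₁ = 1.8600e-01/1.3020e-01 = 1.429
Step 3: [cyclopropane]₂/[cyclopropane]₁ = 0.2/0.14 = 1.429
Step 4: n = ln(1.429)/ln(1.429) = 1.00 ≈ 1
Step 5: The reaction is first order in cyclopropane.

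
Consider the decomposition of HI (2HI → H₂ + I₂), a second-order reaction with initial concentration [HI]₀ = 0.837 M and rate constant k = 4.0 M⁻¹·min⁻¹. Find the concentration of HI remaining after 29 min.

0.008533 M

Step 1: For a second-order reaction: 1/[HI] = 1/[HI]₀ + kt
Step 2: 1/[HI] = 1/0.837 + 4.0 × 29
Step 3: 1/[HI] = 1.195 + 116 = 117.2
Step 4: [HI] = 1/117.2 = 0.008533 M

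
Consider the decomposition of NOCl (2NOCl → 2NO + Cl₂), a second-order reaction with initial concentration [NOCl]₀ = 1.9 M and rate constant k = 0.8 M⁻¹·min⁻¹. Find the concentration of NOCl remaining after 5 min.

0.2209 M

Step 1: For a second-order reaction: 1/[NOCl] = 1/[NOCl]₀ + kt
Step 2: 1/[NOCl] = 1/1.9 + 0.8 × 5
Step 3: 1/[NOCl] = 0.5263 + 4 = 4.526
Step 4: [NOCl] = 1/4.526 = 0.2209 M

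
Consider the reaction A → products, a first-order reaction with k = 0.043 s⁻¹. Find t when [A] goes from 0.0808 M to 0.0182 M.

34.66 s

Step 1: For first-order: t = ln([A]₀/[A])/k
Step 2: t = ln(0.0808/0.0182)/0.043
Step 3: t = ln(4.44)/0.043
Step 4: t = 1.491/0.043 = 34.66 s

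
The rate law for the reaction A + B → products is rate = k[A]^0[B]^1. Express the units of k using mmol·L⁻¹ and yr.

yr⁻¹

Step 1: Overall order = 0 + 1 = 1.
Step 2: rate has units mmol·L⁻¹·yr⁻¹; [A]^0[B]^1 has units (mmol·L⁻¹)^1.
Step 3: k = rate/([A]^0[B]^1), so units of k = (mmol·L⁻¹)^(1-1)·yr⁻¹ = yr⁻¹.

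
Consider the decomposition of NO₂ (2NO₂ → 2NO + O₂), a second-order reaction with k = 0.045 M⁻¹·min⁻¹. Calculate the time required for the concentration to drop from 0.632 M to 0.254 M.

52.33 min

Step 1: For second-order: t = (1/[NO₂] - 1/[NO₂]₀)/k
Step 2: t = (1/0.254 - 1/0.632)/0.045
Step 3: t = (3.937 - 1.582)/0.045
Step 4: t = 2.355/0.045 = 52.33 min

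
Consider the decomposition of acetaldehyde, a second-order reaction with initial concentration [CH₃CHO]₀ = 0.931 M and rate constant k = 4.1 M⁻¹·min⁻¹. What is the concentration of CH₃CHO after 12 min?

0.01989 M

Step 1: For a second-order reaction: 1/[CH₃CHO] = 1/[CH₃CHO]₀ + kt
Step 2: 1/[CH₃CHO] = 1/0.931 + 4.1 × 12
Step 3: 1/[CH₃CHO] = 1.074 + 49.2 = 50.27
Step 4: [CH₃CHO] = 1/50.27 = 0.01989 M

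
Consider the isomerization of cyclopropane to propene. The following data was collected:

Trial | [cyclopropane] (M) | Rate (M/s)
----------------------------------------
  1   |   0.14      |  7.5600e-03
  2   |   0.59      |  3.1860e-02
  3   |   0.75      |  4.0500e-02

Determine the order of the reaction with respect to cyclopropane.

first order (1)

Step 1: Compare trials to find order n where rate₂/rate₁ = ([cyclopropane]₂/[cyclopropane]₁)^n
Step 2: rate₂/rate₁ = 3.1860e-02/7.5600e-03 = 4.214
Step 3: [cyclopropane]₂/[cyclopropane]₁ = 0.59/0.14 = 4.214
Step 4: n = ln(4.214)/ln(4.214) = 1.00 ≈ 1
Step 5: The reaction is first order in cyclopropane.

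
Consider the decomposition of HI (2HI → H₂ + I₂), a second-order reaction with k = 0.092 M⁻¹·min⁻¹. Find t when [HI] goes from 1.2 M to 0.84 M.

3.882 min

Step 1: For second-order: t = (1/[HI] - 1/[HI]₀)/k
Step 2: t = (1/0.84 - 1/1.2)/0.092
Step 3: t = (1.19 - 0.8333)/0.092
Step 4: t = 0.3571/0.092 = 3.882 min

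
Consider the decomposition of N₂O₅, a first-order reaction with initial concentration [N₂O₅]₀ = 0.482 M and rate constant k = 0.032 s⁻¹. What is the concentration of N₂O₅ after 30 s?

0.1846 M

Step 1: For a first-order reaction: [N₂O₅] = [N₂O₅]₀ × e^(-kt)
Step 2: [N₂O₅] = 0.482 × e^(-0.032 × 30)
Step 3: [N₂O₅] = 0.482 × e^(-0.96)
Step 4: [N₂O₅] = 0.482 × 0.382893 = 0.1846 M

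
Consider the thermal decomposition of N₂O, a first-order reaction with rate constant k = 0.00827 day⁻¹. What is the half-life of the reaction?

83.81 day

Step 1: For a first-order reaction, t₁/₂ = ln(2)/k
Step 2: t₁/₂ = ln(2)/0.00827
Step 3: t₁/₂ = 0.6931/0.00827 = 83.81 day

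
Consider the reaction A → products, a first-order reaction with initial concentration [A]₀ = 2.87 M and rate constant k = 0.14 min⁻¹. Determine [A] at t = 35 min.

0.02137 M

Step 1: For a first-order reaction: [A] = [A]₀ × e^(-kt)
Step 2: [A] = 2.87 × e^(-0.14 × 35)
Step 3: [A] = 2.87 × e^(-4.9)
Step 4: [A] = 2.87 × 0.00744658 = 0.02137 M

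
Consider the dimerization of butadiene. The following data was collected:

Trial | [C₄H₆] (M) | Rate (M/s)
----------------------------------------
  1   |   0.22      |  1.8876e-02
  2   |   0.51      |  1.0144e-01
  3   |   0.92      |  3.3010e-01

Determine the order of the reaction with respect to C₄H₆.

second order (2)

Step 1: Compare trials to find order n where rate₂/rate₁ = ([C₄H₆]₂/[C₄H₆]₁)^n
Step 2: rate₂/rate₁ = 1.0144e-01/1.8876e-02 = 5.374
Step 3: [C₄H₆]₂/[C₄H₆]₁ = 0.51/0.22 = 2.318
Step 4: n = ln(5.374)/ln(2.318) = 2.00 ≈ 2
Step 5: The reaction is second order in C₄H₆.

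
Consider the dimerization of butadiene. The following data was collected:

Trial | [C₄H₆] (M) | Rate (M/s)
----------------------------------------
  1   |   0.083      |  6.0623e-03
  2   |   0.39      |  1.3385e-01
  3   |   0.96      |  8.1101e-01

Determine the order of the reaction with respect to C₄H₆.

second order (2)

Step 1: Compare trials to find order n where rate₂/rate₁ = ([C₄H₆]₂/[C₄H₆]₁)^n
Step 2: rate₂/rate₁ = 1.3385e-01/6.0623e-03 = 22.08
Step 3: [C₄H₆]₂/[C₄H₆]₁ = 0.39/0.083 = 4.699
Step 4: n = ln(22.08)/ln(4.699) = 2.00 ≈ 2
Step 5: The reaction is second order in C₄H₆.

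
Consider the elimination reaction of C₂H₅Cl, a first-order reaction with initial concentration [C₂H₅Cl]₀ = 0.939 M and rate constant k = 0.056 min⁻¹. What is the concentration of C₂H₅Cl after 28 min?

0.1957 M

Step 1: For a first-order reaction: [C₂H₅Cl] = [C₂H₅Cl]₀ × e^(-kt)
Step 2: [C₂H₅Cl] = 0.939 × e^(-0.056 × 28)
Step 3: [C₂H₅Cl] = 0.939 × e^(-1.568)
Step 4: [C₂H₅Cl] = 0.939 × 0.208462 = 0.1957 M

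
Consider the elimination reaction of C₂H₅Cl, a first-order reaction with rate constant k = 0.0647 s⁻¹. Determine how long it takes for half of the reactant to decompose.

10.71 s

Step 1: For a first-order reaction, t₁/₂ = ln(2)/k
Step 2: t₁/₂ = ln(2)/0.0647
Step 3: t₁/₂ = 0.6931/0.0647 = 10.71 s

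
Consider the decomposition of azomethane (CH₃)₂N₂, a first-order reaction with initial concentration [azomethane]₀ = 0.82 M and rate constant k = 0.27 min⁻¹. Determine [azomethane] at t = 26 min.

0.0007329 M

Step 1: For a first-order reaction: [azomethane] = [azomethane]₀ × e^(-kt)
Step 2: [azomethane] = 0.82 × e^(-0.27 × 26)
Step 3: [azomethane] = 0.82 × e^(-7.02)
Step 4: [azomethane] = 0.82 × 0.000893825 = 0.0007329 M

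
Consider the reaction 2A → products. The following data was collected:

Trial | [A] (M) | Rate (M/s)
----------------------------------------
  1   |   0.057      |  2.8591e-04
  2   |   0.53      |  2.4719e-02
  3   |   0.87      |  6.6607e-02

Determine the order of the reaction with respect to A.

second order (2)

Step 1: Compare trials to find order n where rate₂/rate₁ = ([A]₂/[A]₁)^n
Step 2: rate₂/rate₁ = 2.4719e-02/2.8591e-04 = 86.46
Step 3: [A]₂/[A]₁ = 0.53/0.057 = 9.298
Step 4: n = ln(86.46)/ln(9.298) = 2.00 ≈ 2
Step 5: The reaction is second order in A.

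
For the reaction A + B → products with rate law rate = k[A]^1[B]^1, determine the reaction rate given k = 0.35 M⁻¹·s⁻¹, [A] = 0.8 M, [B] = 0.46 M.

0.1288 M/s

Step 1: The rate law is rate = k[A]^1[B]^1
Step 2: Substitute: rate = 0.35 × (0.8)^1 × (0.46)^1
Step 3: rate = 0.35 × 0.8 × 0.46 = 0.1288 M/s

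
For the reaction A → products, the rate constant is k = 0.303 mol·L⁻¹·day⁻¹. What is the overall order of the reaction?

zeroth order (0)

Step 1: The units of k for an nth-order reaction are (concentration)^(1-n)·(time)⁻¹.
Step 2: Here k has units mol·L⁻¹·day⁻¹, so the concentration exponent is 1.
Step 3: 1 - n = 1 ⇒ n = 0. The reaction is zeroth order.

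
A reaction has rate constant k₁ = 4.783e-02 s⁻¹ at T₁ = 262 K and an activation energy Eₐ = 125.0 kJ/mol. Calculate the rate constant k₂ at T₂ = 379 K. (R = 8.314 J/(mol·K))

2.362e+06 s⁻¹

Step 1: Use the two-temperature Arrhenius form: ln(k₂/k₁) = -Eₐ/R × (1/T₂ - 1/T₁)
Step 2: Convert Eₐ to J/mol: 125.0 kJ/mol = 125000 J/mol
Step 3: 1/T₂ - 1/T₁ = 1/379 - 1/262 = -1.178271e-03 K⁻¹
Step 4: ln(k₂/k₁) = -125000/8.314 × -1.178271e-03 = 17.71516
Step 5: k₂ = k₁ × exp(17.71516) = 4.783e-02 × 4.93851e+07 = 2.362e+06 s⁻¹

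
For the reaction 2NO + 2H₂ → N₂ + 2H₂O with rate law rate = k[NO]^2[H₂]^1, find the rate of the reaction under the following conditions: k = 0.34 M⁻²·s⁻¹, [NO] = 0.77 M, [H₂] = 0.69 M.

0.1391 M/s

Step 1: The rate law is rate = k[NO]^2[H₂]^1
Step 2: Substitute: rate = 0.34 × (0.77)^2 × (0.69)^1
Step 3: rate = 0.34 × 0.5929 × 0.69 = 0.139094 M/s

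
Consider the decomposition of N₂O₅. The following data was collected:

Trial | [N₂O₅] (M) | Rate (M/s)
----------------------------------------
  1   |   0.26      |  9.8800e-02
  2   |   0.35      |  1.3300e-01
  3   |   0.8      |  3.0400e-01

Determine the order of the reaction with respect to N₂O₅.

first order (1)

Step 1: Compare trials to find order n where rate₂/rate₁ = ([N₂O₅]₂/[N₂O₅]₁)^n
Step 2: rate₂/rate₁ = 1.3300e-01/9.8800e-02 = 1.346
Step 3: [N₂O₅]₂/[N₂O₅]₁ = 0.35/0.26 = 1.346
Step 4: n = ln(1.346)/ln(1.346) = 1.00 ≈ 1
Step 5: The reaction is first order in N₂O₅.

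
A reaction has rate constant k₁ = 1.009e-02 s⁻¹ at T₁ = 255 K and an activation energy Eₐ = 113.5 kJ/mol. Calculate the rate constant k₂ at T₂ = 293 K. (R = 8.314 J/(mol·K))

1.045e+01 s⁻¹

Step 1: Use the two-temperature Arrhenius form: ln(k₂/k₁) = -Eₐ/R × (1/T₂ - 1/T₁)
Step 2: Convert Eₐ to J/mol: 113.5 kJ/mol = 113500 J/mol
Step 3: 1/T₂ - 1/T₁ = 1/293 - 1/255 = -5.085993e-04 K⁻¹
Step 4: ln(k₂/k₁) = -113500/8.314 × -5.085993e-04 = 6.94323
Step 5: k₂ = k₁ × exp(6.94323) = 1.009e-02 × 1.03611e+03 = 1.045e+01 s⁻¹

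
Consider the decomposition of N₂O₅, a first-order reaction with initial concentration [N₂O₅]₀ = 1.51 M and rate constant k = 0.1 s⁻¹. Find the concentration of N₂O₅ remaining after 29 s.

0.08309 M

Step 1: For a first-order reaction: [N₂O₅] = [N₂O₅]₀ × e^(-kt)
Step 2: [N₂O₅] = 1.51 × e^(-0.1 × 29)
Step 3: [N₂O₅] = 1.51 × e^(-2.9)
Step 4: [N₂O₅] = 1.51 × 0.0550232 = 0.08309 M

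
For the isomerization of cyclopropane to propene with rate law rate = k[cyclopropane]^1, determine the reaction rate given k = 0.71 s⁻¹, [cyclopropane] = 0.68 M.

0.4828 M/s

Step 1: Identify the rate law: rate = k[cyclopropane]^1
Step 2: Substitute values: rate = 0.71 × (0.68)^1
Step 3: Calculate: rate = 0.71 × 0.68 = 0.4828 M/s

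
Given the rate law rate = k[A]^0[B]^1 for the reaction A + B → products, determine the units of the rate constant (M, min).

min⁻¹

Step 1: Overall order = 0 + 1 = 1.
Step 2: rate has units M·min⁻¹; [A]^0[B]^1 has units M^1.
Step 3: k = rate/([A]^0[B]^1), so units of k = M^(1-1)·min⁻¹ = min⁻¹.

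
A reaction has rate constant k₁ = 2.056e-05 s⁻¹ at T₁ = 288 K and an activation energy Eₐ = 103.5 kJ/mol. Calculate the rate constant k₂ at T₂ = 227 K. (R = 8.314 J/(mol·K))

1.855e-10 s⁻¹

Step 1: Use the two-temperature Arrhenius form: ln(k₂/k₁) = -Eₐ/R × (1/T₂ - 1/T₁)
Step 2: Convert Eₐ to J/mol: 103.5 kJ/mol = 103500 J/mol
Step 3: 1/T₂ - 1/T₁ = 1/227 - 1/288 = 9.330641e-04 K⁻¹
Step 4: ln(k₂/k₁) = -103500/8.314 × 9.330641e-04 = -11.61560
Step 5: k₂ = k₁ × exp(-11.61560) = 2.056e-05 × 9.02421e-06 = 1.855e-10 s⁻¹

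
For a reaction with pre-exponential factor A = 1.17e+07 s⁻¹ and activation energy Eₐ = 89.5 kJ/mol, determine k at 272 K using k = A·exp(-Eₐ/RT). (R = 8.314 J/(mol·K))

7.59e-11 s⁻¹

Step 1: Use the Arrhenius equation: k = A × exp(-Eₐ/RT)
Step 2: Convert Eₐ to J/mol: 89.5 kJ/mol = 89500 J/mol
Step 3: Calculate the exponent: -Eₐ/(RT) = -89500/(8.314 × 272) = -39.57711
Step 4: k = 1.17e+07 × exp(-39.57711)
Step 5: k = 1.17e+07 × 6.48455e-18 = 7.5869e-11 s⁻¹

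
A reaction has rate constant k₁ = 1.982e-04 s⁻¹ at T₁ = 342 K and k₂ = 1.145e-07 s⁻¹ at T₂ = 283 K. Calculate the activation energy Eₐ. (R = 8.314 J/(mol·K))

101.7 kJ/mol

Step 1: Use the two-temperature Arrhenius form: ln(k₂/k₁) = -Eₐ/R × (1/T₂ - 1/T₁)
Step 2: ln(k₂/k₁) = ln(1.145e-07/1.982e-04) = ln(0.000577699) = -7.45646
Step 3: 1/T₂ - 1/T₁ = 1/283 - 1/342 = 6.095923e-04 K⁻¹
Step 4: Eₐ = -R × ln(k₂/k₁) / (1/T₂ - 1/T₁) = -8.314 × -7.45646 / 6.095923e-04
Step 5: Eₐ = 1.0170e+05 J/mol = 101.7 kJ/mol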